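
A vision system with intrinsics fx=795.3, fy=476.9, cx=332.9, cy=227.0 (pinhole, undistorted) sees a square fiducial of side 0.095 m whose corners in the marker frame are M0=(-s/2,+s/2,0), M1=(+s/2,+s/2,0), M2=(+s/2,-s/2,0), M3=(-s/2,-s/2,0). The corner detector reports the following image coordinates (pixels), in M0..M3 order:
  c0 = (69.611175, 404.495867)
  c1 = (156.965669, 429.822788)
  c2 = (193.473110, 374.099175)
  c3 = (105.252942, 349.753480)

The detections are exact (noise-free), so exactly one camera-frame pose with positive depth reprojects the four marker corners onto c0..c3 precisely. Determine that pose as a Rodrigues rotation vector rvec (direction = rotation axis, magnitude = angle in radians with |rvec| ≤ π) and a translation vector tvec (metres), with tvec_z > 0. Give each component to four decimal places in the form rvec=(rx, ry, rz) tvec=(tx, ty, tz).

rvec=(-0.0111, 0.1516, 0.3758) tvec=(-0.1926, 0.2583, 0.7583)

Intrinsics K: fx=795.3, fy=476.9, cx=332.9, cy=227.0
Marker side s = 0.095 m; corners in marker frame (Z=0):
  M0 = (-0.0475, +0.0475, 0)
  M1 = (+0.0475, +0.0475, 0)
  M2 = (+0.0475, -0.0475, 0)
  M3 = (-0.0475, -0.0475, 0)
Detected image corners:
  c0 = (69.611175, 404.495867) px
  c1 = (156.965669, 429.822788) px
  c2 = (193.473110, 374.099175) px
  c3 = (105.252942, 349.753480) px
Planar DLT: solve 8×8 A·h = b for H (H[2,2]=1):
  H  [+898.17052 -376.70217 +130.89501]
  H  [+184.60984 +590.21419 +389.45633]
  H  [-0.19723 +0.02275 +1.00000]
B = K⁻¹H; ‖b₁‖=1.318698, ‖b₂‖=1.318698; λ = 2/(‖b₁‖+‖b₂‖) = 0.758324, sign → tz>0 ⇒ λ=+0.758324
r₁ = λ·B[:,0] = (+0.91902,+0.36474,-0.14957); r₂ = λ·B[:,1] = (-0.36641,+0.93029,+0.01725)
r₃ = r₁×r₂ = (+0.14543,+0.03895,+0.98860); SVD([r₁ r₂ r₃]) → R = UVᵀ:
  R  [+0.91902 -0.36641 +0.14543]
  R  [+0.36474 +0.93029 +0.03895]
  R  [-0.14957 +0.01725 +0.98860]
t = (-0.19261, +0.25832, +0.75832) m
tr R = 2.837912; θ = arccos((tr R − 1)/2) = 0.405371 rad = 23.226°
axis k = ((R−Rᵀ)₃₂, (R−Rᵀ)₁₃, (R−Rᵀ)₂₁) / (2 sinθ) = (-0.027505, +0.374023, +0.927011)
rvec = θ·k = (-0.011150, +0.151618, +0.375784)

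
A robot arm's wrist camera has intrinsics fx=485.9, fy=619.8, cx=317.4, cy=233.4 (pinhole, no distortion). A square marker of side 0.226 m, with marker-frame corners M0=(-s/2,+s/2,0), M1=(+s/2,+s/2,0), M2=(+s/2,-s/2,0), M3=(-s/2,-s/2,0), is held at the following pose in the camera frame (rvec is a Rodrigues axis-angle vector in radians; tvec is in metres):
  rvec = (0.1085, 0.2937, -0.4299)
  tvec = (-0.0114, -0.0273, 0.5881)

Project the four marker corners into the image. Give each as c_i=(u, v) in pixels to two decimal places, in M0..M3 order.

Intrinsics K: fx=485.9, fy=619.8, cx=317.4, cy=233.4
Marker side s = 0.226 m; corners in marker frame (Z=0):
  M0 = (-0.1130, +0.1130, 0)
  M1 = (+0.1130, +0.1130, 0)
  M2 = (+0.1130, -0.1130, 0)
  M3 = (-0.1130, -0.1130, 0)
rvec = (0.1085, 0.2937, -0.4299), |rvec| = θ = 0.53183 rad = 30.472°
Rodrigues: sinθ=0.50711, 1−cosθ=0.13812; R = I + sinθ·[k]× + (1−cosθ)·[k]×²:
    [+0.86763 +0.42548 +0.25727]
    [-0.39436 +0.90400 -0.16511]
    [-0.30283 +0.04180 +0.95213]
t = (-0.0114, -0.0273, 0.5881) m
M0: Pc = R·M0+t = (-0.06136, +0.11941, +0.62704); u = 485.9·(-0.06136)/0.62704 + 317.4 = 269.8496, v = 619.8·(+0.11941)/0.62704 + 233.4 = 351.4353
M1: Pc = R·M1+t = (+0.13472, +0.03029, +0.55860); u = 485.9·(+0.13472)/0.55860 + 317.4 = 434.5868, v = 619.8·(+0.03029)/0.55860 + 233.4 = 267.0081
M2: Pc = R·M2+t = (+0.03856, -0.17401, +0.54916); u = 485.9·(+0.03856)/0.54916 + 317.4 = 351.5207, v = 619.8·(-0.17401)/0.54916 + 233.4 = 37.0004
M3: Pc = R·M3+t = (-0.15752, -0.08489, +0.61760); u = 485.9·(-0.15752)/0.61760 + 317.4 = 193.4686, v = 619.8·(-0.08489)/0.61760 + 233.4 = 148.2072

c0=(269.85, 351.44) c1=(434.59, 267.01) c2=(351.52, 37.00) c3=(193.47, 148.21)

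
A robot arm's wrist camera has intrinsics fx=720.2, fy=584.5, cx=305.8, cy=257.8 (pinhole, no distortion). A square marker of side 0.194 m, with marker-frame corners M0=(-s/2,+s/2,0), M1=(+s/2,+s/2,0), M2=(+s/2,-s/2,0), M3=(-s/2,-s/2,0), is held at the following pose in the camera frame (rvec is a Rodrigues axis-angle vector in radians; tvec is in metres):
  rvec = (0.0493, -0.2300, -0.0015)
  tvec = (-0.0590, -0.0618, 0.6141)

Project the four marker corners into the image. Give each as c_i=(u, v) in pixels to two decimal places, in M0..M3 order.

c0=(120.12, 292.84) c1=(345.18, 289.16) c2=(346.69, 110.27) c3=(118.11, 100.55)

Intrinsics K: fx=720.2, fy=584.5, cx=305.8, cy=257.8
Marker side s = 0.194 m; corners in marker frame (Z=0):
  M0 = (-0.0970, +0.0970, 0)
  M1 = (+0.0970, +0.0970, 0)
  M2 = (+0.0970, -0.0970, 0)
  M3 = (-0.0970, -0.0970, 0)
rvec = (0.0493, -0.2300, -0.0015), |rvec| = θ = 0.23523 rad = 13.478°
Rodrigues: sinθ=0.23307, 1−cosθ=0.02754; R = I + sinθ·[k]× + (1−cosθ)·[k]×²:
    [+0.97367 -0.00416 -0.22792]
    [-0.00713 +0.99879 -0.04867]
    [+0.22785 +0.04902 +0.97246]
t = (-0.0590, -0.0618, 0.6141) m
M0: Pc = R·M0+t = (-0.15385, +0.03577, +0.59675); u = 720.2·(-0.15385)/0.59675 + 305.8 = 120.1249, v = 584.5·(+0.03577)/0.59675 + 257.8 = 292.8396
M1: Pc = R·M1+t = (+0.03504, +0.03439, +0.64096); u = 720.2·(+0.03504)/0.64096 + 305.8 = 345.1753, v = 584.5·(+0.03439)/0.64096 + 257.8 = 289.1618
M2: Pc = R·M2+t = (+0.03585, -0.15937, +0.63145); u = 720.2·(+0.03585)/0.63145 + 305.8 = 346.6881, v = 584.5·(-0.15937)/0.63145 + 257.8 = 110.2749
M3: Pc = R·M3+t = (-0.15304, -0.15799, +0.58724); u = 720.2·(-0.15304)/0.58724 + 305.8 = 118.1073, v = 584.5·(-0.15799)/0.58724 + 257.8 = 100.5472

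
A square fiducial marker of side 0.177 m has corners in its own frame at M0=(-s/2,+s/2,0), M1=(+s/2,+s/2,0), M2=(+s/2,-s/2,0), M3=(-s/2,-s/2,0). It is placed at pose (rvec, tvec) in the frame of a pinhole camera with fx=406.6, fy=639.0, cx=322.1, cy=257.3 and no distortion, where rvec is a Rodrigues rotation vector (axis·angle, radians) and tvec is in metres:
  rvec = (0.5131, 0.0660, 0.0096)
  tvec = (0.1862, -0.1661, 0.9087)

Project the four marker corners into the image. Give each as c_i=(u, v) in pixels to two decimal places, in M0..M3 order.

c0=(363.95, 196.39) c1=(440.27, 198.77) c2=(451.59, 78.26) c3=(367.51, 77.13)

Intrinsics K: fx=406.6, fy=639.0, cx=322.1, cy=257.3
Marker side s = 0.177 m; corners in marker frame (Z=0):
  M0 = (-0.0885, +0.0885, 0)
  M1 = (+0.0885, +0.0885, 0)
  M2 = (+0.0885, -0.0885, 0)
  M3 = (-0.0885, -0.0885, 0)
rvec = (0.5131, 0.0660, 0.0096), |rvec| = θ = 0.51742 rad = 29.646°
Rodrigues: sinθ=0.49464, 1−cosθ=0.13090; R = I + sinθ·[k]× + (1−cosθ)·[k]×²:
    [+0.99783 +0.00738 +0.06550]
    [+0.02574 +0.87123 -0.49020]
    [-0.06069 +0.49082 +0.86915]
t = (0.1862, -0.1661, 0.9087) m
M0: Pc = R·M0+t = (+0.09855, -0.09127, +0.95751); u = 406.6·(+0.09855)/0.95751 + 322.1 = 363.9468, v = 639.0·(-0.09127)/0.95751 + 257.3 = 196.3878
M1: Pc = R·M1+t = (+0.27516, -0.08672, +0.94677); u = 406.6·(+0.27516)/0.94677 + 322.1 = 440.2710, v = 639.0·(-0.08672)/0.94677 + 257.3 = 198.7711
M2: Pc = R·M2+t = (+0.27385, -0.24093, +0.85989); u = 406.6·(+0.27385)/0.85989 + 322.1 = 451.5921, v = 639.0·(-0.24093)/0.85989 + 257.3 = 78.2636
M3: Pc = R·M3+t = (+0.09724, -0.24548, +0.87063); u = 406.6·(+0.09724)/0.87063 + 322.1 = 367.5124, v = 639.0·(-0.24548)/0.87063 + 257.3 = 77.1293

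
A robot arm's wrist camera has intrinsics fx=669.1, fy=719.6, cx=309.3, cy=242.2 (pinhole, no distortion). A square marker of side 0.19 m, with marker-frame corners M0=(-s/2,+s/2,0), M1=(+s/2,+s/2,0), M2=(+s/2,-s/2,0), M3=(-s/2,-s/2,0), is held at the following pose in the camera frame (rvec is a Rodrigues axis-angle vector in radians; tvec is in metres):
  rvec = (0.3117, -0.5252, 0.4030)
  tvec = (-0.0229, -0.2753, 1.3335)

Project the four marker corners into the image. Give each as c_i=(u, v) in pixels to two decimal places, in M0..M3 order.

c0=(237.02, 120.60) c1=(313.98, 157.75) c2=(355.59, 68.01) c3=(279.89, 22.57)

Intrinsics K: fx=669.1, fy=719.6, cx=309.3, cy=242.2
Marker side s = 0.19 m; corners in marker frame (Z=0):
  M0 = (-0.0950, +0.0950, 0)
  M1 = (+0.0950, +0.0950, 0)
  M2 = (+0.0950, -0.0950, 0)
  M3 = (-0.0950, -0.0950, 0)
rvec = (0.3117, -0.5252, 0.4030), |rvec| = θ = 0.73171 rad = 41.924°
Rodrigues: sinθ=0.66814, 1−cosθ=0.25597; R = I + sinθ·[k]× + (1−cosθ)·[k]×²:
    [+0.79048 -0.44625 -0.41952]
    [+0.28972 +0.87591 -0.38581]
    [+0.53963 +0.18343 +0.82168]
t = (-0.0229, -0.2753, 1.3335) m
M0: Pc = R·M0+t = (-0.14039, -0.21961, +1.29966); u = 669.1·(-0.14039)/1.29966 + 309.3 = 237.0236, v = 719.6·(-0.21961)/1.29966 + 242.2 = 120.6042
M1: Pc = R·M1+t = (+0.00980, -0.16457, +1.40219); u = 669.1·(+0.00980)/1.40219 + 309.3 = 313.9771, v = 719.6·(-0.16457)/1.40219 + 242.2 = 157.7456
M2: Pc = R·M2+t = (+0.09459, -0.33099, +1.36734); u = 669.1·(+0.09459)/1.36734 + 309.3 = 355.5871, v = 719.6·(-0.33099)/1.36734 + 242.2 = 68.0088
M3: Pc = R·M3+t = (-0.05560, -0.38603, +1.26481); u = 669.1·(-0.05560)/1.26481 + 309.3 = 279.8861, v = 719.6·(-0.38603)/1.26481 + 242.2 = 22.5695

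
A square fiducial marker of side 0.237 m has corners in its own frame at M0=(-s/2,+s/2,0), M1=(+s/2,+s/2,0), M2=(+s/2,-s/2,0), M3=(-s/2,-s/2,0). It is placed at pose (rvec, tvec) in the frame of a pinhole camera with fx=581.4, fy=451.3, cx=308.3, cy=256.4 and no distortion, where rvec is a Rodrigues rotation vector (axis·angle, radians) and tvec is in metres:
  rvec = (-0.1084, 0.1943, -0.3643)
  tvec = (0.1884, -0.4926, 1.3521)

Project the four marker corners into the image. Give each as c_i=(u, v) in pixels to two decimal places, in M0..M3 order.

Intrinsics K: fx=581.4, fy=451.3, cx=308.3, cy=256.4
Marker side s = 0.237 m; corners in marker frame (Z=0):
  M0 = (-0.1185, +0.1185, 0)
  M1 = (+0.1185, +0.1185, 0)
  M2 = (+0.1185, -0.1185, 0)
  M3 = (-0.1185, -0.1185, 0)
rvec = (-0.1084, 0.1943, -0.3643), |rvec| = θ = 0.42687 rad = 24.458°
Rodrigues: sinθ=0.41402, 1−cosθ=0.08973; R = I + sinθ·[k]× + (1−cosθ)·[k]×²:
    [+0.91605 +0.34296 +0.20790]
    [-0.36371 +0.92886 +0.07028]
    [-0.16901 -0.14000 +0.97562]
t = (0.1884, -0.4926, 1.3521) m
M0: Pc = R·M0+t = (+0.12049, -0.33943, +1.35554); u = 581.4·(+0.12049)/1.35554 + 308.3 = 359.9786, v = 451.3·(-0.33943)/1.35554 + 256.4 = 143.3931
M1: Pc = R·M1+t = (+0.33759, -0.42563, +1.31548); u = 581.4·(+0.33759)/1.31548 + 308.3 = 457.5052, v = 451.3·(-0.42563)/1.31548 + 256.4 = 110.3801
M2: Pc = R·M2+t = (+0.25631, -0.64577, +1.34866); u = 581.4·(+0.25631)/1.34866 + 308.3 = 418.7941, v = 451.3·(-0.64577)/1.34866 + 256.4 = 40.3076
M3: Pc = R·M3+t = (+0.03921, -0.55957, +1.38872); u = 581.4·(+0.03921)/1.38872 + 308.3 = 324.7142, v = 451.3·(-0.55957)/1.38872 + 256.4 = 74.5530

c0=(359.98, 143.39) c1=(457.51, 110.38) c2=(418.79, 40.31) c3=(324.71, 74.55)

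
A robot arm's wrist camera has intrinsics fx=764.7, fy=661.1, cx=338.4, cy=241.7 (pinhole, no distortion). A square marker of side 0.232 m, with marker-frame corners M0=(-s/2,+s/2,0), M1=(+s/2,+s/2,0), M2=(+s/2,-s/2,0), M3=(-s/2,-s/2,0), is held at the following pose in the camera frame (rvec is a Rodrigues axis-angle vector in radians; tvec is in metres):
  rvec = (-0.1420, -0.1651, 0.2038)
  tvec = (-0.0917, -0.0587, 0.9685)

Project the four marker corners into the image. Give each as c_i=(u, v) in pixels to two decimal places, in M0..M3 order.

Intrinsics K: fx=764.7, fy=661.1, cx=338.4, cy=241.7
Marker side s = 0.232 m; corners in marker frame (Z=0):
  M0 = (-0.1160, +0.1160, 0)
  M1 = (+0.1160, +0.1160, 0)
  M2 = (+0.1160, -0.1160, 0)
  M3 = (-0.1160, -0.1160, 0)
rvec = (-0.1420, -0.1651, 0.2038), |rvec| = θ = 0.29826 rad = 17.089°
Rodrigues: sinθ=0.29385, 1−cosθ=0.04415; R = I + sinθ·[k]× + (1−cosθ)·[k]×²:
    [+0.96586 -0.18916 -0.17703]
    [+0.21243 +0.96938 +0.12320]
    [+0.14830 -0.15660 +0.97646]
t = (-0.0917, -0.0587, 0.9685) m
M0: Pc = R·M0+t = (-0.22568, +0.02911, +0.93313); u = 764.7·(-0.22568)/0.93313 + 338.4 = 153.4541, v = 661.1·(+0.02911)/0.93313 + 241.7 = 262.3211
M1: Pc = R·M1+t = (-0.00160, +0.07839, +0.96754); u = 764.7·(-0.00160)/0.96754 + 338.4 = 337.1334, v = 661.1·(+0.07839)/0.96754 + 241.7 = 295.2621
M2: Pc = R·M2+t = (+0.04228, -0.14651, +1.00387); u = 764.7·(+0.04228)/1.00387 + 338.4 = 370.6082, v = 661.1·(-0.14651)/1.00387 + 241.7 = 145.2179
M3: Pc = R·M3+t = (-0.18180, -0.19579, +0.96946); u = 764.7·(-0.18180)/0.96946 + 338.4 = 195.0006, v = 661.1·(-0.19579)/0.96946 + 241.7 = 108.1865

c0=(153.45, 262.32) c1=(337.13, 295.26) c2=(370.61, 145.22) c3=(195.00, 108.19)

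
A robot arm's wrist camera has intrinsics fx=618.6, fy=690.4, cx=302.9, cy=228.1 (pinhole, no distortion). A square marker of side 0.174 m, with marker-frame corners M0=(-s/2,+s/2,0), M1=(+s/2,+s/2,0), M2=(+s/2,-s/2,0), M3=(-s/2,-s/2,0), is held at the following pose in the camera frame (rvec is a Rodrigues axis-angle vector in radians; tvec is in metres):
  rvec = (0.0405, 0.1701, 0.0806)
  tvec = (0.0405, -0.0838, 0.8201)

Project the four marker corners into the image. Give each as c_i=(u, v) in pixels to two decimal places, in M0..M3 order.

c0=(264.82, 224.46) c1=(394.05, 236.73) c2=(405.28, 87.53) c3=(274.38, 80.38)

Intrinsics K: fx=618.6, fy=690.4, cx=302.9, cy=228.1
Marker side s = 0.174 m; corners in marker frame (Z=0):
  M0 = (-0.0870, +0.0870, 0)
  M1 = (+0.0870, +0.0870, 0)
  M2 = (+0.0870, -0.0870, 0)
  M3 = (-0.0870, -0.0870, 0)
rvec = (0.0405, 0.1701, 0.0806), |rvec| = θ = 0.19254 rad = 11.032°
Rodrigues: sinθ=0.19135, 1−cosθ=0.01848; R = I + sinθ·[k]× + (1−cosθ)·[k]×²:
    [+0.98234 -0.07667 +0.17068]
    [+0.08354 +0.99594 -0.03342]
    [-0.16742 +0.04708 +0.98476]
t = (0.0405, -0.0838, 0.8201) m
M0: Pc = R·M0+t = (-0.05163, -0.00442, +0.83876); u = 618.6·(-0.05163)/0.83876 + 302.9 = 264.8193, v = 690.4·(-0.00442)/0.83876 + 228.1 = 224.4614
M1: Pc = R·M1+t = (+0.11929, +0.01011, +0.80963); u = 618.6·(+0.11929)/0.80963 + 302.9 = 394.0463, v = 690.4·(+0.01011)/0.80963 + 228.1 = 236.7253
M2: Pc = R·M2+t = (+0.13263, -0.16318, +0.80144); u = 618.6·(+0.13263)/0.80144 + 302.9 = 405.2750, v = 690.4·(-0.16318)/0.80144 + 228.1 = 87.5288
M3: Pc = R·M3+t = (-0.03829, -0.17771, +0.83057); u = 618.6·(-0.03829)/0.83057 + 302.9 = 274.3795, v = 690.4·(-0.17771)/0.83057 + 228.1 = 80.3769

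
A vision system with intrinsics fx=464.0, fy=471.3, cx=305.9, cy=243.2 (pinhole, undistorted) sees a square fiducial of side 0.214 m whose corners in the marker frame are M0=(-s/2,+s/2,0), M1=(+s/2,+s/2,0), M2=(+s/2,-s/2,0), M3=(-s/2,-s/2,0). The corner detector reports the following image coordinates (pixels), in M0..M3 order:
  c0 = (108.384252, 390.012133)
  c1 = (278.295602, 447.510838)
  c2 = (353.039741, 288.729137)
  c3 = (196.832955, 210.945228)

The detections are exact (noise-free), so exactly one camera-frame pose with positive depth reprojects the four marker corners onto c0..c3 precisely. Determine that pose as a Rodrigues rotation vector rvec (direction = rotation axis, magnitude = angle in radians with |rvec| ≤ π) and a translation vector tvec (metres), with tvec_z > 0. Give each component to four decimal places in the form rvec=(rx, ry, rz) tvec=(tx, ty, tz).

Intrinsics K: fx=464.0, fy=471.3, cx=305.9, cy=243.2
Marker side s = 0.214 m; corners in marker frame (Z=0):
  M0 = (-0.1070, +0.1070, 0)
  M1 = (+0.1070, +0.1070, 0)
  M2 = (+0.1070, -0.1070, 0)
  M3 = (-0.1070, -0.1070, 0)
Detected image corners:
  c0 = (108.384252, 390.012133) px
  c1 = (278.295602, 447.510838) px
  c2 = (353.039741, 288.729137) px
  c3 = (196.832955, 210.945228) px
Planar DLT: solve 8×8 A·h = b for H (H[2,2]=1):
  H  [+901.76667 -401.07546 +239.76620]
  H  [+516.62657 +755.15614 +335.62236]
  H  [+0.59848 -0.09325 +1.00000]
B = K⁻¹H; ‖b₁‖=1.837713, ‖b₂‖=1.837713; λ = 2/(‖b₁‖+‖b₂‖) = 0.544154, sign → tz>0 ⇒ λ=+0.544154
r₁ = λ·B[:,0] = (+0.84284,+0.42844,+0.32567); r₂ = λ·B[:,1] = (-0.43691,+0.89807,-0.05074)
r₃ = r₁×r₂ = (-0.31421,-0.09952,+0.94412); SVD([r₁ r₂ r₃]) → R = UVᵀ:
  R  [+0.84284 -0.43691 -0.31421]
  R  [+0.42844 +0.89807 -0.09952]
  R  [+0.32567 -0.05074 +0.94412]
t = (-0.07756, +0.10671, +0.54415) m
tr R = 2.685038; θ = arccos((tr R − 1)/2) = 0.568853 rad = 32.593°
axis k = ((R−Rᵀ)₃₂, (R−Rᵀ)₁₃, (R−Rᵀ)₂₁) / (2 sinθ) = (+0.045271, -0.593951, +0.803227)
rvec = θ·k = (+0.025753, -0.337871, +0.456918)

rvec=(0.0258, -0.3379, 0.4569) tvec=(-0.0776, 0.1067, 0.5442)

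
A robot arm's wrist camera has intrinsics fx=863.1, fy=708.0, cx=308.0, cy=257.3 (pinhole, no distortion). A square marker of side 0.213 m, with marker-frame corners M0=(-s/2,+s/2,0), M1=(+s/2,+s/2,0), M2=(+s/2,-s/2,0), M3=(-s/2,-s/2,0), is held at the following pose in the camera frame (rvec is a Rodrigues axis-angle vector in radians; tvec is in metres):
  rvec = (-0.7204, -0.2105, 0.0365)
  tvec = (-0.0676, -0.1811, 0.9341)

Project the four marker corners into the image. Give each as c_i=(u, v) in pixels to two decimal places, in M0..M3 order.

Intrinsics K: fx=863.1, fy=708.0, cx=308.0, cy=257.3
Marker side s = 0.213 m; corners in marker frame (Z=0):
  M0 = (-0.1065, +0.1065, 0)
  M1 = (+0.1065, +0.1065, 0)
  M2 = (+0.1065, -0.1065, 0)
  M3 = (-0.1065, -0.1065, 0)
rvec = (-0.7204, -0.2105, 0.0365), |rvec| = θ = 0.75141 rad = 43.053°
Rodrigues: sinθ=0.68267, 1−cosθ=0.26927; R = I + sinθ·[k]× + (1−cosθ)·[k]×²:
    [+0.97823 +0.03916 -0.20378]
    [+0.10548 +0.75186 +0.65083]
    [+0.17870 -0.65816 +0.73136]
t = (-0.0676, -0.1811, 0.9341) m
M0: Pc = R·M0+t = (-0.16761, -0.11226, +0.84497); u = 863.1·(-0.16761)/0.84497 + 308.0 = 136.7933, v = 708.0·(-0.11226)/0.84497 + 257.3 = 163.2371
M1: Pc = R·M1+t = (+0.04075, -0.08979, +0.88304); u = 863.1·(+0.04075)/0.88304 + 308.0 = 347.8322, v = 708.0·(-0.08979)/0.88304 + 257.3 = 185.3058
M2: Pc = R·M2+t = (+0.03241, -0.24994, +1.02323); u = 863.1·(+0.03241)/1.02323 + 308.0 = 335.3391, v = 708.0·(-0.24994)/1.02323 + 257.3 = 84.3598
M3: Pc = R·M3+t = (-0.17595, -0.27241, +0.98516); u = 863.1·(-0.17595)/0.98516 + 308.0 = 153.8483, v = 708.0·(-0.27241)/0.98516 + 257.3 = 61.5313

c0=(136.79, 163.24) c1=(347.83, 185.31) c2=(335.34, 84.36) c3=(153.85, 61.53)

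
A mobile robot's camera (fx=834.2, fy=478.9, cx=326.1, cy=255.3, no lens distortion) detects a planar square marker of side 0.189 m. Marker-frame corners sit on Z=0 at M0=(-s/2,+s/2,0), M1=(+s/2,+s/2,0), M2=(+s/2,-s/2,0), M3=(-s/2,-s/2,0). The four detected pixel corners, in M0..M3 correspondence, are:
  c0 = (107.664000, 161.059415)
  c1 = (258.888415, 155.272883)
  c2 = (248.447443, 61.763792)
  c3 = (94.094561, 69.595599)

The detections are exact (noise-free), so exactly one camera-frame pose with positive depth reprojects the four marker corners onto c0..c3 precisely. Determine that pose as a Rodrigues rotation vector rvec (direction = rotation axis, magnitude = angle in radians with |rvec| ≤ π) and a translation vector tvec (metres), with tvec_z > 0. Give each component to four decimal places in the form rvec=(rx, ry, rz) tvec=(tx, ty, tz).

Intrinsics K: fx=834.2, fy=478.9, cx=326.1, cy=255.3
Marker side s = 0.189 m; corners in marker frame (Z=0):
  M0 = (-0.0945, +0.0945, 0)
  M1 = (+0.0945, +0.0945, 0)
  M2 = (+0.0945, -0.0945, 0)
  M3 = (-0.0945, -0.0945, 0)
Detected image corners:
  c0 = (107.664000, 161.059415) px
  c1 = (258.888415, 155.272883) px
  c2 = (248.447443, 61.763792) px
  c3 = (94.094561, 69.595599) px
Planar DLT: solve 8×8 A·h = b for H (H[2,2]=1):
  H  [+789.09704 +84.31973 +176.55730]
  H  [-48.10046 +502.36966 +112.46845]
  H  [-0.10840 +0.11686 +1.00000]
B = K⁻¹H; ‖b₁‖=0.995151, ‖b₂‖=0.995151; λ = 2/(‖b₁‖+‖b₂‖) = 1.004873, sign → tz>0 ⇒ λ=+1.004873
r₁ = λ·B[:,0] = (+0.99312,-0.04286,-0.10893); r₂ = λ·B[:,1] = (+0.05567,+0.99152,+0.11742)
r₃ = r₁×r₂ = (+0.10298,-0.12268,+0.98709); SVD([r₁ r₂ r₃]) → R = UVᵀ:
  R  [+0.99312 +0.05567 +0.10298]
  R  [-0.04286 +0.99152 -0.12268]
  R  [-0.10893 +0.11742 +0.98709]
t = (-0.18014, -0.29970, +1.00487) m
tr R = 2.971735; θ = arccos((tr R − 1)/2) = 0.168322 rad = 9.644°
axis k = ((R−Rᵀ)₃₂, (R−Rᵀ)₁₃, (R−Rᵀ)₂₁) / (2 sinθ) = (+0.716613, +0.632453, -0.294057)
rvec = θ·k = (+0.120622, +0.106456, -0.049496)

rvec=(0.1206, 0.1065, -0.0495) tvec=(-0.1801, -0.2997, 1.0049)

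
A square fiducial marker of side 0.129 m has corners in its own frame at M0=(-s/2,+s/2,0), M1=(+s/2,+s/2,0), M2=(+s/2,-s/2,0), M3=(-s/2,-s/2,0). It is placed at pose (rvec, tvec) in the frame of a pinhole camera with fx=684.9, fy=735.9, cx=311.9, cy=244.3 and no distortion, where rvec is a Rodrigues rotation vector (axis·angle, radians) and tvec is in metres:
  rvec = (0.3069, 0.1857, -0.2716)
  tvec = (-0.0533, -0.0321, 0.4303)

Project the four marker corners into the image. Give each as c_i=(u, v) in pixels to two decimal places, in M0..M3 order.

Intrinsics K: fx=684.9, fy=735.9, cx=311.9, cy=244.3
Marker side s = 0.129 m; corners in marker frame (Z=0):
  M0 = (-0.0645, +0.0645, 0)
  M1 = (+0.0645, +0.0645, 0)
  M2 = (+0.0645, -0.0645, 0)
  M3 = (-0.0645, -0.0645, 0)
rvec = (0.3069, 0.1857, -0.2716), |rvec| = θ = 0.44993 rad = 25.779°
Rodrigues: sinθ=0.43490, 1−cosθ=0.09952; R = I + sinθ·[k]× + (1−cosθ)·[k]×²:
    [+0.94678 +0.29055 +0.13852]
    [-0.23451 +0.91743 -0.32145]
    [-0.22048 +0.27185 +0.93674]
t = (-0.0533, -0.0321, 0.4303) m
M0: Pc = R·M0+t = (-0.09563, +0.04220, +0.46206); u = 684.9·(-0.09563)/0.46206 + 311.9 = 170.1528, v = 735.9·(+0.04220)/0.46206 + 244.3 = 311.5108
M1: Pc = R·M1+t = (+0.02651, +0.01195, +0.43361); u = 684.9·(+0.02651)/0.43361 + 311.9 = 353.7693, v = 735.9·(+0.01195)/0.43361 + 244.3 = 264.5779
M2: Pc = R·M2+t = (-0.01097, -0.10640, +0.39854); u = 684.9·(-0.01097)/0.39854 + 311.9 = 293.0431, v = 735.9·(-0.10640)/0.39854 + 244.3 = 47.8355
M3: Pc = R·M3+t = (-0.13311, -0.07615, +0.42699); u = 684.9·(-0.13311)/0.42699 + 311.9 = 98.3909, v = 735.9·(-0.07615)/0.42699 + 244.3 = 113.0603

c0=(170.15, 311.51) c1=(353.77, 264.58) c2=(293.04, 47.84) c3=(98.39, 113.06)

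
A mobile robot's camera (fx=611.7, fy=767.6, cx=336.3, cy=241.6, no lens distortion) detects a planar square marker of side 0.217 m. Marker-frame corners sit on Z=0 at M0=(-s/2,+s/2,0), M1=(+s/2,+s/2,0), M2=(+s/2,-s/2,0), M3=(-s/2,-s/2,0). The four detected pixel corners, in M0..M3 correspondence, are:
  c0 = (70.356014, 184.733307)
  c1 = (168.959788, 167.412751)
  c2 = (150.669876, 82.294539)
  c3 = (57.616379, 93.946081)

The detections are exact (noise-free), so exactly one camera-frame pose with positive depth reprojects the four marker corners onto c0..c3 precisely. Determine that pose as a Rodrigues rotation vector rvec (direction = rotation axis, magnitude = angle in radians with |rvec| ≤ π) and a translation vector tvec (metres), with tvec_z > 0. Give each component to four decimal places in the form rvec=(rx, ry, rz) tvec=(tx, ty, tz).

Intrinsics K: fx=611.7, fy=767.6, cx=336.3, cy=241.6
Marker side s = 0.217 m; corners in marker frame (Z=0):
  M0 = (-0.1085, +0.1085, 0)
  M1 = (+0.1085, +0.1085, 0)
  M2 = (+0.1085, -0.1085, 0)
  M3 = (-0.1085, -0.1085, 0)
Detected image corners:
  c0 = (70.356014, 184.733307) px
  c1 = (168.959788, 167.412751) px
  c2 = (150.669876, 82.294539) px
  c3 = (57.616379, 93.946081) px
Planar DLT: solve 8×8 A·h = b for H (H[2,2]=1):
  H  [+468.76387 +37.50596 +112.92373]
  H  [-33.75991 +364.43352 +130.43901]
  H  [+0.24650 -0.30681 +1.00000]
B = K⁻¹H; ‖b₁‖=0.688085, ‖b₂‖=0.688085; λ = 2/(‖b₁‖+‖b₂‖) = 1.453308, sign → tz>0 ⇒ λ=+1.453308
r₁ = λ·B[:,0] = (+0.91676,-0.17667,+0.35823); r₂ = λ·B[:,1] = (+0.33425,+0.83033,-0.44590)
r₃ = r₁×r₂ = (-0.21868,+0.52852,+0.82027); SVD([r₁ r₂ r₃]) → R = UVᵀ:
  R  [+0.91676 +0.33425 -0.21868]
  R  [-0.17667 +0.83033 +0.52852]
  R  [+0.35823 -0.44590 +0.82027]
t = (-0.53071, -0.21046, +1.45331) m
tr R = 2.567367; θ = arccos((tr R − 1)/2) = 0.670223 rad = 38.401°
axis k = ((R−Rᵀ)₃₂, (R−Rᵀ)₁₃, (R−Rᵀ)₂₁) / (2 sinθ) = (-0.784354, -0.464381, -0.411266)
rvec = θ·k = (-0.525692, -0.311239, -0.275640)

rvec=(-0.5257, -0.3112, -0.2756) tvec=(-0.5307, -0.2105, 1.4533)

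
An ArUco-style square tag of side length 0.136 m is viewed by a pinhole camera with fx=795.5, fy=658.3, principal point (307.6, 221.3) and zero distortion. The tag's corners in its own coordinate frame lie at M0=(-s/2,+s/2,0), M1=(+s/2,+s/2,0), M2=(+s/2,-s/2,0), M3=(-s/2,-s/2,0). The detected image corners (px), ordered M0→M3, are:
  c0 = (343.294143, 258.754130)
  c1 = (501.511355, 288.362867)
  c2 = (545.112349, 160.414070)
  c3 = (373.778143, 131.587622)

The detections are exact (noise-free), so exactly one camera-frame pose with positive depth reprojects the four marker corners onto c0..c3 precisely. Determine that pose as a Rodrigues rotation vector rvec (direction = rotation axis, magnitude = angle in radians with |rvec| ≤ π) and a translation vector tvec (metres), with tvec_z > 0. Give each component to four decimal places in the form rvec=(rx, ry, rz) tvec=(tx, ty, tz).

rvec=(0.3522, 0.1490, 0.1943) tvec=(0.1077, -0.0092, 0.6503)

Intrinsics K: fx=795.5, fy=658.3, cx=307.6, cy=221.3
Marker side s = 0.136 m; corners in marker frame (Z=0):
  M0 = (-0.0680, +0.0680, 0)
  M1 = (+0.0680, +0.0680, 0)
  M2 = (+0.0680, -0.0680, 0)
  M3 = (-0.0680, -0.0680, 0)
Detected image corners:
  c0 = (343.294143, 258.754130) px
  c1 = (501.511355, 288.362867) px
  c2 = (545.112349, 160.414070) px
  c3 = (373.778143, 131.587622) px
Planar DLT: solve 8×8 A·h = b for H (H[2,2]=1):
  H  [+1134.66191 -30.61536 +439.28044]
  H  [+179.19724 +1052.64566 +211.98284]
  H  [-0.17039 +0.54703 +1.00000]
B = K⁻¹H; ‖b₁‖=1.537651, ‖b₂‖=1.537651; λ = 2/(‖b₁‖+‖b₂‖) = 0.650342, sign → tz>0 ⇒ λ=+0.650342
r₁ = λ·B[:,0] = (+0.97047,+0.21428,-0.11081); r₂ = λ·B[:,1] = (-0.16259,+0.92033,+0.35575)
r₃ = r₁×r₂ = (+0.17822,-0.32723,+0.92799); SVD([r₁ r₂ r₃]) → R = UVᵀ:
  R  [+0.97047 -0.16259 +0.17822]
  R  [+0.21428 +0.92033 -0.32723]
  R  [-0.11081 +0.35575 +0.92799]
t = (+0.10765, -0.00920, +0.65034) m
tr R = 2.818779; θ = arccos((tr R − 1)/2) = 0.428982 rad = 24.579°
axis k = ((R−Rᵀ)₃₂, (R−Rᵀ)₁₃, (R−Rᵀ)₂₁) / (2 sinθ) = (+0.821004, +0.347439, +0.453033)
rvec = θ·k = (+0.352196, +0.149045, +0.194343)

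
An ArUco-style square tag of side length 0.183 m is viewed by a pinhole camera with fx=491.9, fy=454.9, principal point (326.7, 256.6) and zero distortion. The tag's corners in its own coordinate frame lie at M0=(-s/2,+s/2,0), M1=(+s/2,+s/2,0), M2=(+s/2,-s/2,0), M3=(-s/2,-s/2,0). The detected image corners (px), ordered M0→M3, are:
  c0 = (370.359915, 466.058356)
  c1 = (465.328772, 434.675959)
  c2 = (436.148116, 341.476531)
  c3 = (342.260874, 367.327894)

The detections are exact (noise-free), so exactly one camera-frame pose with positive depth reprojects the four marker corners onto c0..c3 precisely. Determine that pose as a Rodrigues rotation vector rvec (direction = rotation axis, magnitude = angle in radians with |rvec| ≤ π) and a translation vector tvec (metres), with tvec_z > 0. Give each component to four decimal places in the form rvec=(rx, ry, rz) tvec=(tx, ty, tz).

rvec=(-0.1560, -0.2216, -0.2446) tvec=(0.1371, 0.2759, 0.8669)

Intrinsics K: fx=491.9, fy=454.9, cx=326.7, cy=256.6
Marker side s = 0.183 m; corners in marker frame (Z=0):
  M0 = (-0.0915, +0.0915, 0)
  M1 = (+0.0915, +0.0915, 0)
  M2 = (+0.0915, -0.0915, 0)
  M3 = (-0.0915, -0.0915, 0)
Detected image corners:
  c0 = (370.359915, 466.058356) px
  c1 = (465.328772, 434.675959) px
  c2 = (436.148116, 341.476531) px
  c3 = (342.260874, 367.327894) px
Planar DLT: solve 8×8 A·h = b for H (H[2,2]=1):
  H  [+625.60309 +98.06365 +404.50824]
  H  [-46.84354 +465.67644 +401.39234]
  H  [+0.27171 -0.14500 +1.00000]
B = K⁻¹H; ‖b₁‖=1.153487, ‖b₂‖=1.153487; λ = 2/(‖b₁‖+‖b₂‖) = 0.866937, sign → tz>0 ⇒ λ=+0.866937
r₁ = λ·B[:,0] = (+0.94613,-0.22215,+0.23556); r₂ = λ·B[:,1] = (+0.25632,+0.95838,-0.12571)
r₃ = r₁×r₂ = (-0.19783,+0.17931,+0.96370); SVD([r₁ r₂ r₃]) → R = UVᵀ:
  R  [+0.94613 +0.25632 -0.19783]
  R  [-0.22215 +0.95838 +0.17931]
  R  [+0.23556 -0.12571 +0.96370]
t = (+0.13713, +0.27594, +0.86694) m
tr R = 2.868211; θ = arccos((tr R − 1)/2) = 0.365051 rad = 20.916°
axis k = ((R−Rᵀ)₃₂, (R−Rᵀ)₁₃, (R−Rᵀ)₂₁) / (2 sinθ) = (-0.427203, -0.606985, -0.670124)
rvec = θ·k = (-0.155951, -0.221581, -0.244630)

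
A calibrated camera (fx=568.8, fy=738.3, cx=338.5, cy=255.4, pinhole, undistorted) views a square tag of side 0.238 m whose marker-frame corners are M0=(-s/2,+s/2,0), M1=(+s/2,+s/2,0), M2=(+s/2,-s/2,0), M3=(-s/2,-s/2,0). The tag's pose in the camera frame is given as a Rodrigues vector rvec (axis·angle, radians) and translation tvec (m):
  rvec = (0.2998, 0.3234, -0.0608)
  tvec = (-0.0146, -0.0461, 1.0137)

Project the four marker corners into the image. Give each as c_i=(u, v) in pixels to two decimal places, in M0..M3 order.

c0=(278.45, 302.17) c1=(400.94, 303.78) c2=(390.06, 129.26) c3=(260.36, 140.67)

Intrinsics K: fx=568.8, fy=738.3, cx=338.5, cy=255.4
Marker side s = 0.238 m; corners in marker frame (Z=0):
  M0 = (-0.1190, +0.1190, 0)
  M1 = (+0.1190, +0.1190, 0)
  M2 = (+0.1190, -0.1190, 0)
  M3 = (-0.1190, -0.1190, 0)
rvec = (0.2998, 0.3234, -0.0608), |rvec| = θ = 0.44516 rad = 25.506°
Rodrigues: sinθ=0.43060, 1−cosθ=0.09746; R = I + sinθ·[k]× + (1−cosθ)·[k]×²:
    [+0.94675 +0.10649 +0.30386]
    [-0.01113 +0.95398 -0.29967]
    [-0.32179 +0.28033 +0.90436]
t = (-0.0146, -0.0461, 1.0137) m
M0: Pc = R·M0+t = (-0.11459, +0.06875, +1.08535); u = 568.8·(-0.11459)/1.08535 + 338.5 = 278.4469, v = 738.3·(+0.06875)/1.08535 + 255.4 = 302.1651
M1: Pc = R·M1+t = (+0.11074, +0.06610, +1.00877); u = 568.8·(+0.11074)/1.00877 + 338.5 = 400.9391, v = 738.3·(+0.06610)/1.00877 + 255.4 = 303.7769
M2: Pc = R·M2+t = (+0.08539, -0.16095, +0.94205); u = 568.8·(+0.08539)/0.94205 + 338.5 = 390.0577, v = 738.3·(-0.16095)/0.94205 + 255.4 = 129.2623
M3: Pc = R·M3+t = (-0.13994, -0.15830, +1.01863); u = 568.8·(-0.13994)/1.01863 + 338.5 = 260.3607, v = 738.3·(-0.15830)/1.01863 + 255.4 = 140.6657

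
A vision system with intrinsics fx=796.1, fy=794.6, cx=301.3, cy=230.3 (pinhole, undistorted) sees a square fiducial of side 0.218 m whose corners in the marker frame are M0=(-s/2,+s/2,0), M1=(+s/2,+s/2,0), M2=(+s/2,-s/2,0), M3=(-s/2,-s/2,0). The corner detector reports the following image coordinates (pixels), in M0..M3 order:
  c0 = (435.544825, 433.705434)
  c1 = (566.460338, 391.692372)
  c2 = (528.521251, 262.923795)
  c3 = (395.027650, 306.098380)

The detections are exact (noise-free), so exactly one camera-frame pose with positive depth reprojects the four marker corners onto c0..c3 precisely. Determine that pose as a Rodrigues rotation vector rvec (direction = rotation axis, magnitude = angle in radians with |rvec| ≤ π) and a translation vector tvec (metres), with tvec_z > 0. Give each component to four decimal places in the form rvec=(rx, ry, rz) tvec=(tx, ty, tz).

Intrinsics K: fx=796.1, fy=794.6, cx=301.3, cy=230.3
Marker side s = 0.218 m; corners in marker frame (Z=0):
  M0 = (-0.1090, +0.1090, 0)
  M1 = (+0.1090, +0.1090, 0)
  M2 = (+0.1090, -0.1090, 0)
  M3 = (-0.1090, -0.1090, 0)
Detected image corners:
  c0 = (435.544825, 433.705434) px
  c1 = (566.460338, 391.692372) px
  c2 = (528.521251, 262.923795) px
  c3 = (395.027650, 306.098380) px
Planar DLT: solve 8×8 A·h = b for H (H[2,2]=1):
  H  [+601.19440 +224.55378 +481.50894]
  H  [-199.11516 +620.31308 +349.27730]
  H  [-0.01078 +0.09265 +1.00000]
B = K⁻¹H; ‖b₁‖=0.798636, ‖b₂‖=0.798636; λ = 2/(‖b₁‖+‖b₂‖) = 1.252134, sign → tz>0 ⇒ λ=+1.252134
r₁ = λ·B[:,0] = (+0.95069,-0.30985,-0.01350); r₂ = λ·B[:,1] = (+0.30928,+0.94387,+0.11601)
r₃ = r₁×r₂ = (-0.02321,-0.11447,+0.99316); SVD([r₁ r₂ r₃]) → R = UVᵀ:
  R  [+0.95069 +0.30928 -0.02321]
  R  [-0.30985 +0.94387 -0.11447]
  R  [-0.01350 +0.11601 +0.99316]
t = (+0.28344, +0.18749, +1.25213) m
tr R = 2.887713; θ = arccos((tr R − 1)/2) = 0.336681 rad = 19.290°
axis k = ((R−Rᵀ)₃₂, (R−Rᵀ)₁₃, (R−Rᵀ)₂₁) / (2 sinθ) = (+0.348831, -0.014698, -0.937070)
rvec = θ·k = (+0.117445, -0.004949, -0.315494)

rvec=(0.1174, -0.0049, -0.3155) tvec=(0.2834, 0.1875, 1.2521)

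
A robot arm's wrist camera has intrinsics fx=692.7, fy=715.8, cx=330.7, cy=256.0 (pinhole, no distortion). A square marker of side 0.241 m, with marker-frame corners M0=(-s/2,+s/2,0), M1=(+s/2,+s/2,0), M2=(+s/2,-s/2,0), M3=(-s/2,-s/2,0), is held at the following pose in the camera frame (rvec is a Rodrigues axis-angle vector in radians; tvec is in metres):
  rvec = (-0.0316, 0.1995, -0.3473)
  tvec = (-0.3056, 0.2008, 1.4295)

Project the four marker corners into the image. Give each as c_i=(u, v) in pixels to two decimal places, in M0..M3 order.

Intrinsics K: fx=692.7, fy=715.8, cx=330.7, cy=256.0
Marker side s = 0.241 m; corners in marker frame (Z=0):
  M0 = (-0.1205, +0.1205, 0)
  M1 = (+0.1205, +0.1205, 0)
  M2 = (+0.1205, -0.1205, 0)
  M3 = (-0.1205, -0.1205, 0)
rvec = (-0.0316, 0.1995, -0.3473), |rvec| = θ = 0.40177 rad = 23.020°
Rodrigues: sinθ=0.39104, 1−cosθ=0.07963; R = I + sinθ·[k]× + (1−cosθ)·[k]×²:
    [+0.92086 +0.33492 +0.19959]
    [-0.34114 +0.94001 -0.00342]
    [-0.18876 -0.06494 +0.97987]
t = (-0.3056, 0.2008, 1.4295) m
M0: Pc = R·M0+t = (-0.37621, +0.35518, +1.44442); u = 692.7·(-0.37621)/1.44442 + 330.7 = 150.2831, v = 715.8·(+0.35518)/1.44442 + 256.0 = 432.0128
M1: Pc = R·M1+t = (-0.15428, +0.27296, +1.39893); u = 692.7·(-0.15428)/1.39893 + 330.7 = 254.3071, v = 715.8·(+0.27296)/1.39893 + 256.0 = 395.6689
M2: Pc = R·M2+t = (-0.23499, +0.04642, +1.41458); u = 692.7·(-0.23499)/1.41458 + 330.7 = 215.6267, v = 715.8·(+0.04642)/1.41458 + 256.0 = 279.4902
M3: Pc = R·M3+t = (-0.45692, +0.12864, +1.46007); u = 692.7·(-0.45692)/1.46007 + 330.7 = 113.9228, v = 715.8·(+0.12864)/1.46007 + 256.0 = 319.0643

c0=(150.28, 432.01) c1=(254.31, 395.67) c2=(215.63, 279.49) c3=(113.92, 319.06)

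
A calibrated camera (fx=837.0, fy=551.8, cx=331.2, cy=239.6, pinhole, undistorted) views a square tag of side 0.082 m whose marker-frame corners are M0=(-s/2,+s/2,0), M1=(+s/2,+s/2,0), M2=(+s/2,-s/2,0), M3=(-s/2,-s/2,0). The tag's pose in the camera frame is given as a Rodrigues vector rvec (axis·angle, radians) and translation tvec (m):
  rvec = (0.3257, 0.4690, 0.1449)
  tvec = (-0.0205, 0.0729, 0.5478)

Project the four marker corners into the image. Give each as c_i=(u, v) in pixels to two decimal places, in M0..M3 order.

Intrinsics K: fx=837.0, fy=551.8, cx=331.2, cy=239.6
Marker side s = 0.082 m; corners in marker frame (Z=0):
  M0 = (-0.0410, +0.0410, 0)
  M1 = (+0.0410, +0.0410, 0)
  M2 = (+0.0410, -0.0410, 0)
  M3 = (-0.0410, -0.0410, 0)
rvec = (0.3257, 0.4690, 0.1449), |rvec| = θ = 0.58910 rad = 33.753°
Rodrigues: sinθ=0.55561, 1−cosθ=0.16856; R = I + sinθ·[k]× + (1−cosθ)·[k]×²:
    [+0.88297 -0.06247 +0.46526]
    [+0.21086 +0.93828 -0.27418]
    [-0.41942 +0.34019 +0.84164]
t = (-0.0205, 0.0729, 0.5478) m
M0: Pc = R·M0+t = (-0.05926, +0.10272, +0.57894); u = 837.0·(-0.05926)/0.57894 + 331.2 = 245.5216, v = 551.8·(+0.10272)/0.57894 + 239.6 = 337.5080
M1: Pc = R·M1+t = (+0.01314, +0.12001, +0.54455); u = 837.0·(+0.01314)/0.54455 + 331.2 = 351.3972, v = 551.8·(+0.12001)/0.54455 + 239.6 = 361.2120
M2: Pc = R·M2+t = (+0.01826, +0.04308, +0.51666); u = 837.0·(+0.01826)/0.51666 + 331.2 = 360.7865, v = 551.8·(+0.04308)/0.51666 + 239.6 = 285.6058
M3: Pc = R·M3+t = (-0.05414, +0.02579, +0.55105); u = 837.0·(-0.05414)/0.55105 + 331.2 = 248.9650, v = 551.8·(+0.02579)/0.55105 + 239.6 = 265.4207

c0=(245.52, 337.51) c1=(351.40, 361.21) c2=(360.79, 285.61) c3=(248.96, 265.42)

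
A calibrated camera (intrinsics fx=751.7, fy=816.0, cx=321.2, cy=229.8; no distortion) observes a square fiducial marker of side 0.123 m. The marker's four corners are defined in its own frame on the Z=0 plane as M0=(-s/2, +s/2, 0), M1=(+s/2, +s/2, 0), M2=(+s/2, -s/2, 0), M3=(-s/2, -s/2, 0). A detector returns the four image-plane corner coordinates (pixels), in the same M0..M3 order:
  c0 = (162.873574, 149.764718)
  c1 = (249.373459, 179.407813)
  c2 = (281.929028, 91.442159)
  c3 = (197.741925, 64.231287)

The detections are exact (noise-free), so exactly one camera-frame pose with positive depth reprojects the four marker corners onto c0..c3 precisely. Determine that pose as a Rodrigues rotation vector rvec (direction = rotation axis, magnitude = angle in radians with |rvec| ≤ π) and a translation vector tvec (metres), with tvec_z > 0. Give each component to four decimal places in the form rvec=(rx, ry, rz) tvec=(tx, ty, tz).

rvec=(-0.3007, 0.0931, 0.3270) tvec=(-0.1311, -0.1345, 1.0025)

Intrinsics K: fx=751.7, fy=816.0, cx=321.2, cy=229.8
Marker side s = 0.123 m; corners in marker frame (Z=0):
  M0 = (-0.0615, +0.0615, 0)
  M1 = (+0.0615, +0.0615, 0)
  M2 = (+0.0615, -0.0615, 0)
  M3 = (-0.0615, -0.0615, 0)
Detected image corners:
  c0 = (162.873574, 149.764718) px
  c1 = (249.373459, 179.407813) px
  c2 = (281.929028, 91.442159) px
  c3 = (197.741925, 64.231287) px
Planar DLT: solve 8×8 A·h = b for H (H[2,2]=1):
  H  [+662.94222 -335.43424 +222.90247]
  H  [+214.23177 +671.88874 +120.35793]
  H  [-0.13790 -0.27479 +1.00000]
B = K⁻¹H; ‖b₁‖=0.997515, ‖b₂‖=0.997515; λ = 2/(‖b₁‖+‖b₂‖) = 1.002491, sign → tz>0 ⇒ λ=+1.002491
r₁ = λ·B[:,0] = (+0.94319,+0.30212,-0.13824); r₂ = λ·B[:,1] = (-0.32963,+0.90302,-0.27548)
r₃ = r₁×r₂ = (+0.04161,+0.30540,+0.95132); SVD([r₁ r₂ r₃]) → R = UVᵀ:
  R  [+0.94319 -0.32963 +0.04161]
  R  [+0.30212 +0.90302 +0.30540]
  R  [-0.13824 -0.27548 +0.95132]
t = (-0.13109, -0.13445, +1.00249) m
tr R = 2.797531; θ = arccos((tr R − 1)/2) = 0.453851 rad = 26.004°
axis k = ((R−Rᵀ)₃₂, (R−Rᵀ)₁₃, (R−Rᵀ)₂₁) / (2 sinθ) = (-0.662452, +0.205105, +0.720478)
rvec = θ·k = (-0.300655, +0.093087, +0.326990)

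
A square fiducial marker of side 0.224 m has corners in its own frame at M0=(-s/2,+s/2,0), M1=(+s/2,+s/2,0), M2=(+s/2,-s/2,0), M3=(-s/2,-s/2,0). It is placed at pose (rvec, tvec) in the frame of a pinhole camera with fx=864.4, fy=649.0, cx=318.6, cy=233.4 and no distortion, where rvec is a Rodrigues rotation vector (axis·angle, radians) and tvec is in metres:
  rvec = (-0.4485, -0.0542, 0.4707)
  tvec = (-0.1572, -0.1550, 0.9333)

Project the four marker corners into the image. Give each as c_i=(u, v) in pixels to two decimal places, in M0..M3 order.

Intrinsics K: fx=864.4, fy=649.0, cx=318.6, cy=233.4
Marker side s = 0.224 m; corners in marker frame (Z=0):
  M0 = (-0.1120, +0.1120, 0)
  M1 = (+0.1120, +0.1120, 0)
  M2 = (+0.1120, -0.1120, 0)
  M3 = (-0.1120, -0.1120, 0)
rvec = (-0.4485, -0.0542, 0.4707), |rvec| = θ = 0.65242 rad = 37.381°
Rodrigues: sinθ=0.60711, 1−cosθ=0.20538; R = I + sinθ·[k]× + (1−cosθ)·[k]×²:
    [+0.89168 -0.42628 -0.15230]
    [+0.44974 +0.79604 +0.40504]
    [-0.05143 -0.42966 +0.90152]
t = (-0.1572, -0.1550, 0.9333) m
M0: Pc = R·M0+t = (-0.30481, -0.11621, +0.89094); u = 864.4·(-0.30481)/0.89094 + 318.6 = 22.8677, v = 649.0·(-0.11621)/0.89094 + 233.4 = 148.7437
M1: Pc = R·M1+t = (-0.10508, -0.01547, +0.87942); u = 864.4·(-0.10508)/0.87942 + 318.6 = 215.3187, v = 649.0·(-0.01547)/0.87942 + 233.4 = 221.9811
M2: Pc = R·M2+t = (-0.00959, -0.19379, +0.97566); u = 864.4·(-0.00959)/0.97566 + 318.6 = 310.1049, v = 649.0·(-0.19379)/0.97566 + 233.4 = 104.4963
M3: Pc = R·M3+t = (-0.20932, -0.29453, +0.98718); u = 864.4·(-0.20932)/0.98718 + 318.6 = 135.3107, v = 649.0·(-0.29453)/0.98718 + 233.4 = 39.7701

c0=(22.87, 148.74) c1=(215.32, 221.98) c2=(310.10, 104.50) c3=(135.31, 39.77)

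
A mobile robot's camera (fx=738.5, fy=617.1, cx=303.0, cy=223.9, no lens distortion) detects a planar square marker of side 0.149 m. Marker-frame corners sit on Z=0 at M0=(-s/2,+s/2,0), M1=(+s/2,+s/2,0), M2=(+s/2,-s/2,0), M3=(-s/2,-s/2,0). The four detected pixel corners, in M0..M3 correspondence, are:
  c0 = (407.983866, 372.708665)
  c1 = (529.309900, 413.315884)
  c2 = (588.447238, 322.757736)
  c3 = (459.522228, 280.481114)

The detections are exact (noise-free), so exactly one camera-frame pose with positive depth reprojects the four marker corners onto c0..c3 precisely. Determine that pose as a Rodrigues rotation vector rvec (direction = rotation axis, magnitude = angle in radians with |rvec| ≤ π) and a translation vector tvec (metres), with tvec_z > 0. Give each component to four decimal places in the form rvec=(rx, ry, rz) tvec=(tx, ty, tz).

rvec=(0.3128, 0.1027, 0.3633) tvec=(0.2157, 0.1674, 0.8286)

Intrinsics K: fx=738.5, fy=617.1, cx=303.0, cy=223.9
Marker side s = 0.149 m; corners in marker frame (Z=0):
  M0 = (-0.0745, +0.0745, 0)
  M1 = (+0.0745, +0.0745, 0)
  M2 = (+0.0745, -0.0745, 0)
  M3 = (-0.0745, -0.0745, 0)
Detected image corners:
  c0 = (407.983866, 372.708665) px
  c1 = (529.309900, 413.315884) px
  c2 = (588.447238, 322.757736) px
  c3 = (459.522228, 280.481114) px
Planar DLT: solve 8×8 A·h = b for H (H[2,2]=1):
  H  [+813.31195 -180.38092 +495.28129]
  H  [+259.97048 +746.99689 +348.54538]
  H  [-0.05183 +0.38467 +1.00000]
B = K⁻¹H; ‖b₁‖=1.206865, ‖b₂‖=1.206865; λ = 2/(‖b₁‖+‖b₂‖) = 0.828593, sign → tz>0 ⇒ λ=+0.828593
r₁ = λ·B[:,0] = (+0.93015,+0.36465,-0.04295); r₂ = λ·B[:,1] = (-0.33316,+0.88736,+0.31873)
r₃ = r₁×r₂ = (+0.15434,-0.28216,+0.94687); SVD([r₁ r₂ r₃]) → R = UVᵀ:
  R  [+0.93015 -0.33316 +0.15434]
  R  [+0.36465 +0.88736 -0.28216]
  R  [-0.04295 +0.31873 +0.94687]
t = (+0.21574, +0.16736, +0.82859) m
tr R = 2.764389; θ = arccos((tr R − 1)/2) = 0.490294 rad = 28.092°
axis k = ((R−Rᵀ)₃₂, (R−Rᵀ)₁₃, (R−Rᵀ)₂₁) / (2 sinθ) = (+0.638045, +0.209484, +0.740956)
rvec = θ·k = (+0.312829, +0.102709, +0.363286)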